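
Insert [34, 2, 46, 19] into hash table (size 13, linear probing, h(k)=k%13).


Insertions: 34->slot 8; 2->slot 2; 46->slot 7; 19->slot 6
Table: [None, None, 2, None, None, None, 19, 46, 34, None, None, None, None]


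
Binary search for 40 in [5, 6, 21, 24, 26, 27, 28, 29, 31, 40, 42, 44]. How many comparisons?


Search for 40:
[0,11] mid=5 arr[5]=27
[6,11] mid=8 arr[8]=31
[9,11] mid=10 arr[10]=42
[9,9] mid=9 arr[9]=40
Total: 4 comparisons


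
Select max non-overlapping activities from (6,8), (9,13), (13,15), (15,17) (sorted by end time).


Greedy: pick earliest-ending, then skip overlaps.
Selected (4 activities): [(6, 8), (9, 13), (13, 15), (15, 17)]


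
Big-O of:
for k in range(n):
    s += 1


Per nesting level: O(n) = O(n)
Complexity: O(n)


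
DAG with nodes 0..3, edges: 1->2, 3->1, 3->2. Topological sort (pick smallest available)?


Kahn's algorithm, process smallest node first
Order: [0, 3, 1, 2]


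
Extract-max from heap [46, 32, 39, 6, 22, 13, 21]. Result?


Max = 46
Replace root with last, heapify down
Resulting heap: [39, 32, 21, 6, 22, 13]


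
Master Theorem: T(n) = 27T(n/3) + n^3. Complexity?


a=27, b=3, c=3. log_3(27)=3 = c=3. Case 2: O(n^c log n) = O(n^3 log n)
Complexity: O(n^3 log n)


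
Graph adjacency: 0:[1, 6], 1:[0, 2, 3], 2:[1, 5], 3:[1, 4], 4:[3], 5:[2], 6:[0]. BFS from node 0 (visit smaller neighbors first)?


BFS queue: start with [0]
Visit order: [0, 1, 6, 2, 3, 5, 4]


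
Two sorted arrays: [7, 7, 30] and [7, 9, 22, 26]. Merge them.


Compare heads, take smaller each step.
Merged: [7, 7, 7, 9, 22, 26, 30]


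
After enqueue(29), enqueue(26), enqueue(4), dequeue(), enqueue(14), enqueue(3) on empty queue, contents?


enqueue(29) -> [29]
enqueue(26) -> [29, 26]
enqueue(4) -> [29, 26, 4]
dequeue() returns 29 -> [26, 4]
enqueue(14) -> [26, 4, 14]
enqueue(3) -> [26, 4, 14, 3]
Final queue (front to back): [26, 4, 14, 3]


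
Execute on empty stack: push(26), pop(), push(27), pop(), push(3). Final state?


push(26) -> [26]
pop() returns 26 -> []
push(27) -> [27]
pop() returns 27 -> []
push(3) -> [3]
Final stack (bottom to top): [3]


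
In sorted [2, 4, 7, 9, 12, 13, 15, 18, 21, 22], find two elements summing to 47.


Two pointers: lo=0, hi=9
No pair sums to 47


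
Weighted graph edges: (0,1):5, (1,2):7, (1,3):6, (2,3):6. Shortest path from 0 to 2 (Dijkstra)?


Dijkstra from 0:
Distances: {0: 0, 1: 5, 2: 12, 3: 11}
Shortest distance to 2 = 12, path = [0, 1, 2]


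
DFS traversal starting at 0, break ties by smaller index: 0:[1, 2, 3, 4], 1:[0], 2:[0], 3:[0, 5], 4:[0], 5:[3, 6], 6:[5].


DFS stack-based: start with [0]
Visit order: [0, 1, 2, 3, 5, 6, 4]


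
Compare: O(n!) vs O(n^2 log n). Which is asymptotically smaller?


n^2 log n grows slower than factorial
O(n^2 log n) is asymptotically smaller; O(n!) grows faster


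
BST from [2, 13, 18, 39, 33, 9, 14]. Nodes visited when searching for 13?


BST root = 2
Search for 13: compare at each node
Path: [2, 13]


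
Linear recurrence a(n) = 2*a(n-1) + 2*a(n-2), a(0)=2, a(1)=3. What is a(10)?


Build bottom-up:
...a(8)=4000, a(9)=10928, a(10)=2*10928+2*4000=29856


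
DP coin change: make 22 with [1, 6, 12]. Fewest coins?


dp[0]=0; dp[i]=1+min(dp[i-c] for c in coins)
...dp[17]=6, dp[18]=2, dp[19]=3, dp[20]=4, dp[21]=5, dp[22]=6
Minimum coins for 22 = 6


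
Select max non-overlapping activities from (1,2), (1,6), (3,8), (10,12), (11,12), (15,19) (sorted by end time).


Greedy: pick earliest-ending, then skip overlaps.
Selected (4 activities): [(1, 2), (3, 8), (10, 12), (15, 19)]


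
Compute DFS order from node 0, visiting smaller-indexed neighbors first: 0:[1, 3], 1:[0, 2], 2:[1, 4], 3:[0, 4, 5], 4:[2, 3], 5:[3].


DFS stack-based: start with [0]
Visit order: [0, 1, 2, 4, 3, 5]


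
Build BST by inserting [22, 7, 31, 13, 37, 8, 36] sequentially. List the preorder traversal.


Root = 22; build tree by BST insertion.
Preorder traversal: [22, 7, 13, 8, 31, 37, 36]


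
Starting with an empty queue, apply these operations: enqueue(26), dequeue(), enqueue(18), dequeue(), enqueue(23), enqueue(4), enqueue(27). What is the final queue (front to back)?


enqueue(26) -> [26]
dequeue() returns 26 -> []
enqueue(18) -> [18]
dequeue() returns 18 -> []
enqueue(23) -> [23]
enqueue(4) -> [23, 4]
enqueue(27) -> [23, 4, 27]
Final queue (front to back): [23, 4, 27]


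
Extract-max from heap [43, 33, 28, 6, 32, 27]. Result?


Max = 43
Replace root with last, heapify down
Resulting heap: [33, 32, 28, 6, 27]


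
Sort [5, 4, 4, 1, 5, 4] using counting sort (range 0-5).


Count array: [0, 1, 0, 0, 3, 2]
Reconstruct: [1, 4, 4, 4, 5, 5]


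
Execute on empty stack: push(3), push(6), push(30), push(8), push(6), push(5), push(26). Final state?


push(3) -> [3]
push(6) -> [3, 6]
push(30) -> [3, 6, 30]
push(8) -> [3, 6, 30, 8]
push(6) -> [3, 6, 30, 8, 6]
push(5) -> [3, 6, 30, 8, 6, 5]
push(26) -> [3, 6, 30, 8, 6, 5, 26]
Final stack (bottom to top): [3, 6, 30, 8, 6, 5, 26]


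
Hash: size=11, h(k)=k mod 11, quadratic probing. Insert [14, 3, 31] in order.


Insertions: 14->slot 3; 3->slot 4; 31->slot 9
Table: [None, None, None, 14, 3, None, None, None, None, 31, None]


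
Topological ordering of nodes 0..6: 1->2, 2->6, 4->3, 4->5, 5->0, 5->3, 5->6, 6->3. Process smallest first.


Kahn's algorithm, process smallest node first
Order: [1, 2, 4, 5, 0, 6, 3]


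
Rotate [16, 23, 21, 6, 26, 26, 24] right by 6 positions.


Right rotate by 6: [23, 21, 6, 26, 26, 24, 16]


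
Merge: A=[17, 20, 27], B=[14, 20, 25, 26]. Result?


Compare heads, take smaller each step.
Merged: [14, 17, 20, 20, 25, 26, 27]


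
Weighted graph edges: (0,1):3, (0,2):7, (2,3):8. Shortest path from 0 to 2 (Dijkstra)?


Dijkstra from 0:
Distances: {0: 0, 1: 3, 2: 7, 3: 15}
Shortest distance to 2 = 7, path = [0, 2]


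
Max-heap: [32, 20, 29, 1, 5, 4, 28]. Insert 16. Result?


Append 16: [32, 20, 29, 1, 5, 4, 28, 16]
Bubble up: swap idx 7(16) with idx 3(1)
Result: [32, 20, 29, 16, 5, 4, 28, 1]


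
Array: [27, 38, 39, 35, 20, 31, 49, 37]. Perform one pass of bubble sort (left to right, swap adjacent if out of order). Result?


After one pass: [27, 38, 35, 20, 31, 39, 37, 49]


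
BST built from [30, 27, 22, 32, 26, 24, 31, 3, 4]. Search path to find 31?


BST root = 30
Search for 31: compare at each node
Path: [30, 32, 31]


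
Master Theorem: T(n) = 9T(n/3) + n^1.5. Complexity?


a=9, b=3, c=1.5. log_3(9)=2 > c=1.5. Case 1: O(n^log_b(a)) = O(n^2)
Complexity: O(n^2)


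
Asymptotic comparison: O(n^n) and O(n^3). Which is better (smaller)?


cubic grows slower than n^n
O(n^3) is asymptotically smaller; O(n^n) grows faster


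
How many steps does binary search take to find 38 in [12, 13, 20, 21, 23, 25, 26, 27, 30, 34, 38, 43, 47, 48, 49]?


Search for 38:
[0,14] mid=7 arr[7]=27
[8,14] mid=11 arr[11]=43
[8,10] mid=9 arr[9]=34
[10,10] mid=10 arr[10]=38
Total: 4 comparisons


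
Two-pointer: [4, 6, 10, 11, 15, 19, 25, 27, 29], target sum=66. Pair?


Two pointers: lo=0, hi=8
No pair sums to 66


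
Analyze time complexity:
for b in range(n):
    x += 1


Per nesting level: O(n) = O(n)
Complexity: O(n)


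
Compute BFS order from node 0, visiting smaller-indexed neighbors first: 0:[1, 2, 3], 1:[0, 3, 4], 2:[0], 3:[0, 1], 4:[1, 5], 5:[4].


BFS queue: start with [0]
Visit order: [0, 1, 2, 3, 4, 5]


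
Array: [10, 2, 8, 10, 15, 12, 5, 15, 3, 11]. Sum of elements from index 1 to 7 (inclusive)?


Prefix sums: [0, 10, 12, 20, 30, 45, 57, 62, 77, 80, 91]
Sum[1..7] = prefix[8] - prefix[1] = 77 - 10 = 67


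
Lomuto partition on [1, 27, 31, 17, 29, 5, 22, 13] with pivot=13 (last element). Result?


Elements <= 13 go left of pivot.
Result: [1, 5, 13, 17, 29, 27, 22, 31], pivot at index 2


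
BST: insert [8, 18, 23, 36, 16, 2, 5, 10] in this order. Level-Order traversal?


Root = 8; build tree by BST insertion.
Level-Order traversal: [8, 2, 18, 5, 16, 23, 10, 36]


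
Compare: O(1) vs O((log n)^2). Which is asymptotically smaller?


constant grows slower than polylogarithmic
O(1) is asymptotically smaller; O((log n)^2) grows faster


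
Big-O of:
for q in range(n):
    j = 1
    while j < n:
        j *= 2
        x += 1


Per nesting level: O(n) * O(log n) = O(n log n)
Complexity: O(n log n)


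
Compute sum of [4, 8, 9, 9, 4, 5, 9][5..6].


Prefix sums: [0, 4, 12, 21, 30, 34, 39, 48]
Sum[5..6] = prefix[7] - prefix[5] = 48 - 34 = 14


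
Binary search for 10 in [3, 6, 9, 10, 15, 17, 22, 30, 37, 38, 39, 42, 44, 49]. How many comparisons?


Search for 10:
[0,13] mid=6 arr[6]=22
[0,5] mid=2 arr[2]=9
[3,5] mid=4 arr[4]=15
[3,3] mid=3 arr[3]=10
Total: 4 comparisons


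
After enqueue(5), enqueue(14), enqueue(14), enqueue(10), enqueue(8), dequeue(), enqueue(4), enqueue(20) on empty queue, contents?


enqueue(5) -> [5]
enqueue(14) -> [5, 14]
enqueue(14) -> [5, 14, 14]
enqueue(10) -> [5, 14, 14, 10]
enqueue(8) -> [5, 14, 14, 10, 8]
dequeue() returns 5 -> [14, 14, 10, 8]
enqueue(4) -> [14, 14, 10, 8, 4]
enqueue(20) -> [14, 14, 10, 8, 4, 20]
Final queue (front to back): [14, 14, 10, 8, 4, 20]


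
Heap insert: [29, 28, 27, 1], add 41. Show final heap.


Append 41: [29, 28, 27, 1, 41]
Bubble up: swap idx 4(41) with idx 1(28); swap idx 1(41) with idx 0(29)
Result: [41, 29, 27, 1, 28]


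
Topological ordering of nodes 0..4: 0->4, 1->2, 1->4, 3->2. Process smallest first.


Kahn's algorithm, process smallest node first
Order: [0, 1, 3, 2, 4]


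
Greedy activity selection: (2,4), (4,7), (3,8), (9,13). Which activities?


Greedy: pick earliest-ending, then skip overlaps.
Selected (3 activities): [(2, 4), (4, 7), (9, 13)]


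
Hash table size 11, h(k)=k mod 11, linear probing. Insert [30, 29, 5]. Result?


Insertions: 30->slot 8; 29->slot 7; 5->slot 5
Table: [None, None, None, None, None, 5, None, 29, 30, None, None]


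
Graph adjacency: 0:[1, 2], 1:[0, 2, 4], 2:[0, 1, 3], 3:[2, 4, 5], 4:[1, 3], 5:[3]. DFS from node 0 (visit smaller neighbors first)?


DFS stack-based: start with [0]
Visit order: [0, 1, 2, 3, 4, 5]


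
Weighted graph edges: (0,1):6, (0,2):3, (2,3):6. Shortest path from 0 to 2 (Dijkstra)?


Dijkstra from 0:
Distances: {0: 0, 1: 6, 2: 3, 3: 9}
Shortest distance to 2 = 3, path = [0, 2]


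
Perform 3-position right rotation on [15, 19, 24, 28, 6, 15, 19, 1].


Right rotate by 3: [15, 19, 1, 15, 19, 24, 28, 6]


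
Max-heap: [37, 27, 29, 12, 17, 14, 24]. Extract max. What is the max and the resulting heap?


Max = 37
Replace root with last, heapify down
Resulting heap: [29, 27, 24, 12, 17, 14]


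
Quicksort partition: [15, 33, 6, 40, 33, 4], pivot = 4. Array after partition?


Elements <= 4 go left of pivot.
Result: [4, 33, 6, 40, 33, 15], pivot at index 0


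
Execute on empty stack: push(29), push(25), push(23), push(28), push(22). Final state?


push(29) -> [29]
push(25) -> [29, 25]
push(23) -> [29, 25, 23]
push(28) -> [29, 25, 23, 28]
push(22) -> [29, 25, 23, 28, 22]
Final stack (bottom to top): [29, 25, 23, 28, 22]


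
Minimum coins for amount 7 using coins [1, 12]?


dp[0]=0; dp[i]=1+min(dp[i-c] for c in coins)
...dp[2]=2, dp[3]=3, dp[4]=4, dp[5]=5, dp[6]=6, dp[7]=7
Minimum coins for 7 = 7


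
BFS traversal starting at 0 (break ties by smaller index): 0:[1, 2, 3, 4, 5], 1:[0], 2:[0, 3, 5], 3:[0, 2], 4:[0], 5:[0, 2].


BFS queue: start with [0]
Visit order: [0, 1, 2, 3, 4, 5]


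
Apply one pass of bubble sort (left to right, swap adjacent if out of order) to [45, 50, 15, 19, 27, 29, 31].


After one pass: [45, 15, 19, 27, 29, 31, 50]


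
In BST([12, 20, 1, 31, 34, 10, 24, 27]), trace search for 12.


BST root = 12
Search for 12: compare at each node
Path: [12]


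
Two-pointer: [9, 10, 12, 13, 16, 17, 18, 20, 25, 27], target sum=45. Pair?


Two pointers: lo=0, hi=9
Found pair: (18, 27) summing to 45


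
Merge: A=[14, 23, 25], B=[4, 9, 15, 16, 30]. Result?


Compare heads, take smaller each step.
Merged: [4, 9, 14, 15, 16, 23, 25, 30]


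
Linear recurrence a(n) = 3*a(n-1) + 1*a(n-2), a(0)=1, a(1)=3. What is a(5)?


Build bottom-up:
...a(3)=33, a(4)=109, a(5)=3*109+1*33=360


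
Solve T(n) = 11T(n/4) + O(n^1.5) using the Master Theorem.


a=11, b=4, c=1.5. log_4(11)=1.730 > c=1.5. Case 1: O(n^log_b(a)) = O(n^1.730)
Complexity: O(n^1.730)


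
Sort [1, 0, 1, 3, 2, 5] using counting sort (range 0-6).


Count array: [1, 2, 1, 1, 0, 1, 0]
Reconstruct: [0, 1, 1, 2, 3, 5]


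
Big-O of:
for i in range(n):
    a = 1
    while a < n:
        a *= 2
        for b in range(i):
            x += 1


Per nesting level: O(n) * O(log n) * O(n) [triangular over i] = O(n^2 log n)
Complexity: O(n^2 log n)


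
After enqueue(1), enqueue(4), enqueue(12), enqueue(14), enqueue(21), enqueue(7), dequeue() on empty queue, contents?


enqueue(1) -> [1]
enqueue(4) -> [1, 4]
enqueue(12) -> [1, 4, 12]
enqueue(14) -> [1, 4, 12, 14]
enqueue(21) -> [1, 4, 12, 14, 21]
enqueue(7) -> [1, 4, 12, 14, 21, 7]
dequeue() returns 1 -> [4, 12, 14, 21, 7]
Final queue (front to back): [4, 12, 14, 21, 7]


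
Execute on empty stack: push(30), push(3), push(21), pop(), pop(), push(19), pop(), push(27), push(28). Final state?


push(30) -> [30]
push(3) -> [30, 3]
push(21) -> [30, 3, 21]
pop() returns 21 -> [30, 3]
pop() returns 3 -> [30]
push(19) -> [30, 19]
pop() returns 19 -> [30]
push(27) -> [30, 27]
push(28) -> [30, 27, 28]
Final stack (bottom to top): [30, 27, 28]


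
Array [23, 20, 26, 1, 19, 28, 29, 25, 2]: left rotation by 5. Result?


Left rotate by 5: [28, 29, 25, 2, 23, 20, 26, 1, 19]


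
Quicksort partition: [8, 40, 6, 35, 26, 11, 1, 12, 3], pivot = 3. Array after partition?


Elements <= 3 go left of pivot.
Result: [1, 3, 6, 35, 26, 11, 8, 12, 40], pivot at index 1


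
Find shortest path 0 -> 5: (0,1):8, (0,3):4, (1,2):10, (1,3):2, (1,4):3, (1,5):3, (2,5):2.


Dijkstra from 0:
Distances: {0: 0, 1: 6, 2: 11, 3: 4, 4: 9, 5: 9}
Shortest distance to 5 = 9, path = [0, 3, 1, 5]


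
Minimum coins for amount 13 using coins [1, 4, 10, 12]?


dp[0]=0; dp[i]=1+min(dp[i-c] for c in coins)
...dp[8]=2, dp[9]=3, dp[10]=1, dp[11]=2, dp[12]=1, dp[13]=2
Minimum coins for 13 = 2


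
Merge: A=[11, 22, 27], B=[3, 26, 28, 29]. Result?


Compare heads, take smaller each step.
Merged: [3, 11, 22, 26, 27, 28, 29]


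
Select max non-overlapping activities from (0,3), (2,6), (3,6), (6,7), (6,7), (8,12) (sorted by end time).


Greedy: pick earliest-ending, then skip overlaps.
Selected (4 activities): [(0, 3), (3, 6), (6, 7), (8, 12)]


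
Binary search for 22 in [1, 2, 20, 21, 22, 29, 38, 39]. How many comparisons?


Search for 22:
[0,7] mid=3 arr[3]=21
[4,7] mid=5 arr[5]=29
[4,4] mid=4 arr[4]=22
Total: 3 comparisons


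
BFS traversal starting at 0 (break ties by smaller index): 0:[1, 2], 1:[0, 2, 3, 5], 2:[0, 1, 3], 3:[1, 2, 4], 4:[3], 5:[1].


BFS queue: start with [0]
Visit order: [0, 1, 2, 3, 5, 4]


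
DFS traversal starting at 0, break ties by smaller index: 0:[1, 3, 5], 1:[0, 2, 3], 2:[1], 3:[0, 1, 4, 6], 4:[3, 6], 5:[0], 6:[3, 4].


DFS stack-based: start with [0]
Visit order: [0, 1, 2, 3, 4, 6, 5]


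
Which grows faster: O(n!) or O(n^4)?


quartic grows slower than factorial
O(n^4) is asymptotically smaller; O(n!) grows faster


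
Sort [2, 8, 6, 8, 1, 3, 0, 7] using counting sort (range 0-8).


Count array: [1, 1, 1, 1, 0, 0, 1, 1, 2]
Reconstruct: [0, 1, 2, 3, 6, 7, 8, 8]


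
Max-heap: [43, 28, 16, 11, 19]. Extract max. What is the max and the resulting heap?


Max = 43
Replace root with last, heapify down
Resulting heap: [28, 19, 16, 11]


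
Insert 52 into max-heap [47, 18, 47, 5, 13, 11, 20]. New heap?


Append 52: [47, 18, 47, 5, 13, 11, 20, 52]
Bubble up: swap idx 7(52) with idx 3(5); swap idx 3(52) with idx 1(18); swap idx 1(52) with idx 0(47)
Result: [52, 47, 47, 18, 13, 11, 20, 5]


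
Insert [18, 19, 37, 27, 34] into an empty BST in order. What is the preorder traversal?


Root = 18; build tree by BST insertion.
Preorder traversal: [18, 19, 37, 27, 34]


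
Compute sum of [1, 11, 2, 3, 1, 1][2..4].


Prefix sums: [0, 1, 12, 14, 17, 18, 19]
Sum[2..4] = prefix[5] - prefix[2] = 18 - 12 = 6


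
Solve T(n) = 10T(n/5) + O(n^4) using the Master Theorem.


a=10, b=5, c=4. log_5(10)=1.431 < c=4. Case 3: O(n^c) = O(n^4)
Complexity: O(n^4)


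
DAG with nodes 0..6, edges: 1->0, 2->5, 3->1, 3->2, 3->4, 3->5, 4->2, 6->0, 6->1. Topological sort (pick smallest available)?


Kahn's algorithm, process smallest node first
Order: [3, 4, 2, 5, 6, 1, 0]


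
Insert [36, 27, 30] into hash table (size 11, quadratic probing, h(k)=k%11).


Insertions: 36->slot 3; 27->slot 5; 30->slot 8
Table: [None, None, None, 36, None, 27, None, None, 30, None, None]


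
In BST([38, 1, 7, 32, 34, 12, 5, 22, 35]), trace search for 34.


BST root = 38
Search for 34: compare at each node
Path: [38, 1, 7, 32, 34]


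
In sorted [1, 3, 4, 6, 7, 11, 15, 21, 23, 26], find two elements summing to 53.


Two pointers: lo=0, hi=9
No pair sums to 53


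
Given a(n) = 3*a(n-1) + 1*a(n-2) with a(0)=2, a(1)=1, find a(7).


Build bottom-up:
...a(5)=175, a(6)=578, a(7)=3*578+1*175=1909


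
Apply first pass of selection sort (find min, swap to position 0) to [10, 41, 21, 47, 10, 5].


After one pass: [5, 41, 21, 47, 10, 10]


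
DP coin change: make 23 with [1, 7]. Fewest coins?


dp[0]=0; dp[i]=1+min(dp[i-c] for c in coins)
...dp[18]=6, dp[19]=7, dp[20]=8, dp[21]=3, dp[22]=4, dp[23]=5
Minimum coins for 23 = 5


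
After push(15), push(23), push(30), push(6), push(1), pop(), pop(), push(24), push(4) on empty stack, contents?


push(15) -> [15]
push(23) -> [15, 23]
push(30) -> [15, 23, 30]
push(6) -> [15, 23, 30, 6]
push(1) -> [15, 23, 30, 6, 1]
pop() returns 1 -> [15, 23, 30, 6]
pop() returns 6 -> [15, 23, 30]
push(24) -> [15, 23, 30, 24]
push(4) -> [15, 23, 30, 24, 4]
Final stack (bottom to top): [15, 23, 30, 24, 4]


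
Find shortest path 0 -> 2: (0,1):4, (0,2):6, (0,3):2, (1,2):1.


Dijkstra from 0:
Distances: {0: 0, 1: 4, 2: 5, 3: 2}
Shortest distance to 2 = 5, path = [0, 1, 2]


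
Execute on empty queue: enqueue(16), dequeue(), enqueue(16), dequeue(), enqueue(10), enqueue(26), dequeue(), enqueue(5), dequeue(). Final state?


enqueue(16) -> [16]
dequeue() returns 16 -> []
enqueue(16) -> [16]
dequeue() returns 16 -> []
enqueue(10) -> [10]
enqueue(26) -> [10, 26]
dequeue() returns 10 -> [26]
enqueue(5) -> [26, 5]
dequeue() returns 26 -> [5]
Final queue (front to back): [5]


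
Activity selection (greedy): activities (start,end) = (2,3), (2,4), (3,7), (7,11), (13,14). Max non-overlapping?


Greedy: pick earliest-ending, then skip overlaps.
Selected (4 activities): [(2, 3), (3, 7), (7, 11), (13, 14)]


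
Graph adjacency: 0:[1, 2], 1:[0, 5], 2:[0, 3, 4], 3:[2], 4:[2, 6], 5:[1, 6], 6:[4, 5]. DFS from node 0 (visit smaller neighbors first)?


DFS stack-based: start with [0]
Visit order: [0, 1, 5, 6, 4, 2, 3]


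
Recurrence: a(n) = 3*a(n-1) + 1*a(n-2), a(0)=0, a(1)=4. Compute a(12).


Build bottom-up:
...a(10)=171348, a(11)=565924, a(12)=3*565924+1*171348=1869120


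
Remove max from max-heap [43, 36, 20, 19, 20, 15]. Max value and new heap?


Max = 43
Replace root with last, heapify down
Resulting heap: [36, 20, 20, 19, 15]


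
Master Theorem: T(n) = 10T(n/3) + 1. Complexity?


a=10, b=3, c=0. log_3(10)=2.096 > c=0. Case 1: O(n^log_b(a)) = O(n^2.096)
Complexity: O(n^2.096)


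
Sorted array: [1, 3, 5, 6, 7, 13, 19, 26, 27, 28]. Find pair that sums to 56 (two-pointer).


Two pointers: lo=0, hi=9
No pair sums to 56


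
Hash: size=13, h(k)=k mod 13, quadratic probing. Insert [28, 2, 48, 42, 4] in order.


Insertions: 28->slot 2; 2->slot 3; 48->slot 9; 42->slot 4; 4->slot 5
Table: [None, None, 28, 2, 42, 4, None, None, None, 48, None, None, None]


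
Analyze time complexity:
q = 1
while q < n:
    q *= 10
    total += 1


Per nesting level: O(log n) = O(log n)
Complexity: O(log n)


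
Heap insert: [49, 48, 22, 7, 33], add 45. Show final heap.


Append 45: [49, 48, 22, 7, 33, 45]
Bubble up: swap idx 5(45) with idx 2(22)
Result: [49, 48, 45, 7, 33, 22]


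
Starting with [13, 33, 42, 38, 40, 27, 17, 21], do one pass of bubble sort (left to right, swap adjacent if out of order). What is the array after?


After one pass: [13, 33, 38, 40, 27, 17, 21, 42]


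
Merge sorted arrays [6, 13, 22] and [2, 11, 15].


Compare heads, take smaller each step.
Merged: [2, 6, 11, 13, 15, 22]


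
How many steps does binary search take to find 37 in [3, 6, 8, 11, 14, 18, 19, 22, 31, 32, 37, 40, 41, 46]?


Search for 37:
[0,13] mid=6 arr[6]=19
[7,13] mid=10 arr[10]=37
Total: 2 comparisons


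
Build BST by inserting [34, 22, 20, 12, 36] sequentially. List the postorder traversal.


Root = 34; build tree by BST insertion.
Postorder traversal: [12, 20, 22, 36, 34]


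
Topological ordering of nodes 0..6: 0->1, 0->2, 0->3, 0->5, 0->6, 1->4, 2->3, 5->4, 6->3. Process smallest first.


Kahn's algorithm, process smallest node first
Order: [0, 1, 2, 5, 4, 6, 3]


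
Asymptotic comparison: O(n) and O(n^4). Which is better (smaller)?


linear grows slower than quartic
O(n) is asymptotically smaller; O(n^4) grows faster


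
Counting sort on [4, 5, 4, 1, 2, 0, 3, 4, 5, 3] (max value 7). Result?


Count array: [1, 1, 1, 2, 3, 2, 0, 0]
Reconstruct: [0, 1, 2, 3, 3, 4, 4, 4, 5, 5]


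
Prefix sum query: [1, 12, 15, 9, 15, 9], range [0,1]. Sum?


Prefix sums: [0, 1, 13, 28, 37, 52, 61]
Sum[0..1] = prefix[2] - prefix[0] = 13 - 0 = 13


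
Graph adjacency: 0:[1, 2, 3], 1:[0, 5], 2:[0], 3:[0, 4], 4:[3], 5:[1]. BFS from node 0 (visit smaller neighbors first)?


BFS queue: start with [0]
Visit order: [0, 1, 2, 3, 5, 4]


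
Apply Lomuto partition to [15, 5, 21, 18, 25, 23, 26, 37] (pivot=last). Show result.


Elements <= 37 go left of pivot.
Result: [15, 5, 21, 18, 25, 23, 26, 37], pivot at index 7


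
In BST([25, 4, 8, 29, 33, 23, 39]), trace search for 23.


BST root = 25
Search for 23: compare at each node
Path: [25, 4, 8, 23]


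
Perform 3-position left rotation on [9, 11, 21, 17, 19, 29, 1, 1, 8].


Left rotate by 3: [17, 19, 29, 1, 1, 8, 9, 11, 21]


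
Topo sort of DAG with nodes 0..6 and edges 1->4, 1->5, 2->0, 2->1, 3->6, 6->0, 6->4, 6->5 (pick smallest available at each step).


Kahn's algorithm, process smallest node first
Order: [2, 1, 3, 6, 0, 4, 5]


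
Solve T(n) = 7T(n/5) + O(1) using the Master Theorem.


a=7, b=5, c=0. log_5(7)=1.209 > c=0. Case 1: O(n^log_b(a)) = O(n^1.209)
Complexity: O(n^1.209)


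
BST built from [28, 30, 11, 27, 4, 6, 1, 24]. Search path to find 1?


BST root = 28
Search for 1: compare at each node
Path: [28, 11, 4, 1]


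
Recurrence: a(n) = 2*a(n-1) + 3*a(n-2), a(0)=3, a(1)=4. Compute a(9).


Build bottom-up:
...a(7)=3826, a(8)=11483, a(9)=2*11483+3*3826=34444


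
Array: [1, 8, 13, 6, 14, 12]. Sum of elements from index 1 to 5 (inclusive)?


Prefix sums: [0, 1, 9, 22, 28, 42, 54]
Sum[1..5] = prefix[6] - prefix[1] = 54 - 1 = 53


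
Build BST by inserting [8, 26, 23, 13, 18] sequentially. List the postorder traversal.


Root = 8; build tree by BST insertion.
Postorder traversal: [18, 13, 23, 26, 8]


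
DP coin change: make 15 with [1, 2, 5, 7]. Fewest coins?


dp[0]=0; dp[i]=1+min(dp[i-c] for c in coins)
...dp[10]=2, dp[11]=3, dp[12]=2, dp[13]=3, dp[14]=2, dp[15]=3
Minimum coins for 15 = 3


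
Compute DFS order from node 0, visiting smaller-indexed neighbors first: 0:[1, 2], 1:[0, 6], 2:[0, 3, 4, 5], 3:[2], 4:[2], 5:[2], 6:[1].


DFS stack-based: start with [0]
Visit order: [0, 1, 6, 2, 3, 4, 5]


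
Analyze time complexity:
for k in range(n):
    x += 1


Per nesting level: O(n) = O(n)
Complexity: O(n)


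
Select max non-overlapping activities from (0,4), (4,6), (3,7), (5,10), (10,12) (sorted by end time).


Greedy: pick earliest-ending, then skip overlaps.
Selected (3 activities): [(0, 4), (4, 6), (10, 12)]


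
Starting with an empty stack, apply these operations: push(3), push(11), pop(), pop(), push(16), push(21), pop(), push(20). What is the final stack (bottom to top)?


push(3) -> [3]
push(11) -> [3, 11]
pop() returns 11 -> [3]
pop() returns 3 -> []
push(16) -> [16]
push(21) -> [16, 21]
pop() returns 21 -> [16]
push(20) -> [16, 20]
Final stack (bottom to top): [16, 20]


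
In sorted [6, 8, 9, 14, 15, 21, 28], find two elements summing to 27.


Two pointers: lo=0, hi=6
Found pair: (6, 21) summing to 27


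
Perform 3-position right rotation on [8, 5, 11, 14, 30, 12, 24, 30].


Right rotate by 3: [12, 24, 30, 8, 5, 11, 14, 30]


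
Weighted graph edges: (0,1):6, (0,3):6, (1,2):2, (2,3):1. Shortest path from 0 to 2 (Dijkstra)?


Dijkstra from 0:
Distances: {0: 0, 1: 6, 2: 7, 3: 6}
Shortest distance to 2 = 7, path = [0, 3, 2]


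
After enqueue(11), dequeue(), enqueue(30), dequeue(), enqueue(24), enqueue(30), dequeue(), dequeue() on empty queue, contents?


enqueue(11) -> [11]
dequeue() returns 11 -> []
enqueue(30) -> [30]
dequeue() returns 30 -> []
enqueue(24) -> [24]
enqueue(30) -> [24, 30]
dequeue() returns 24 -> [30]
dequeue() returns 30 -> []
Final queue (front to back): []


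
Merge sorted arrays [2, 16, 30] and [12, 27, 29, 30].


Compare heads, take smaller each step.
Merged: [2, 12, 16, 27, 29, 30, 30]


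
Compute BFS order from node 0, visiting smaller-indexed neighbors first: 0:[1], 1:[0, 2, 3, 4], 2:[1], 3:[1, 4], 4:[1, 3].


BFS queue: start with [0]
Visit order: [0, 1, 2, 3, 4]


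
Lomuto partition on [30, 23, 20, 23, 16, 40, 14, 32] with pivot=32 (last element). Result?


Elements <= 32 go left of pivot.
Result: [30, 23, 20, 23, 16, 14, 32, 40], pivot at index 6


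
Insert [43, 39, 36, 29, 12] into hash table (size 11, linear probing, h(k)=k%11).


Insertions: 43->slot 10; 39->slot 6; 36->slot 3; 29->slot 7; 12->slot 1
Table: [None, 12, None, 36, None, None, 39, 29, None, None, 43]


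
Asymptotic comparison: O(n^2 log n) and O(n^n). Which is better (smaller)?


n^2 log n grows slower than n^n
O(n^2 log n) is asymptotically smaller; O(n^n) grows faster


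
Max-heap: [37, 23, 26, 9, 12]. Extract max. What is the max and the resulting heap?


Max = 37
Replace root with last, heapify down
Resulting heap: [26, 23, 12, 9]


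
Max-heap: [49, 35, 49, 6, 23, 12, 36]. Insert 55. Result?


Append 55: [49, 35, 49, 6, 23, 12, 36, 55]
Bubble up: swap idx 7(55) with idx 3(6); swap idx 3(55) with idx 1(35); swap idx 1(55) with idx 0(49)
Result: [55, 49, 49, 35, 23, 12, 36, 6]


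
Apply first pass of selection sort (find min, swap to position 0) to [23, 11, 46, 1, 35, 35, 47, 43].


After one pass: [1, 11, 46, 23, 35, 35, 47, 43]


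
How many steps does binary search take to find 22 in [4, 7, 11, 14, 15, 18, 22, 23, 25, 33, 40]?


Search for 22:
[0,10] mid=5 arr[5]=18
[6,10] mid=8 arr[8]=25
[6,7] mid=6 arr[6]=22
Total: 3 comparisons


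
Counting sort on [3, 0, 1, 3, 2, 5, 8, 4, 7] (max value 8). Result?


Count array: [1, 1, 1, 2, 1, 1, 0, 1, 1]
Reconstruct: [0, 1, 2, 3, 3, 4, 5, 7, 8]


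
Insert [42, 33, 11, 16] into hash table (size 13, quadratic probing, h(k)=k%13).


Insertions: 42->slot 3; 33->slot 7; 11->slot 11; 16->slot 4
Table: [None, None, None, 42, 16, None, None, 33, None, None, None, 11, None]


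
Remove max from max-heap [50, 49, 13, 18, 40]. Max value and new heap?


Max = 50
Replace root with last, heapify down
Resulting heap: [49, 40, 13, 18]


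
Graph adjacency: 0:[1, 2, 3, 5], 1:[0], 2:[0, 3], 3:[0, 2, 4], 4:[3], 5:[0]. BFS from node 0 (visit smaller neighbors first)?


BFS queue: start with [0]
Visit order: [0, 1, 2, 3, 5, 4]


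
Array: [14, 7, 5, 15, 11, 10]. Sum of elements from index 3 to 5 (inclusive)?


Prefix sums: [0, 14, 21, 26, 41, 52, 62]
Sum[3..5] = prefix[6] - prefix[3] = 62 - 26 = 36


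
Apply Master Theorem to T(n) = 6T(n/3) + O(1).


a=6, b=3, c=0. log_3(6)=1.631 > c=0. Case 1: O(n^log_b(a)) = O(n^1.631)
Complexity: O(n^1.631)


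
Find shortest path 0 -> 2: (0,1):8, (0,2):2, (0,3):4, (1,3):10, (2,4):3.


Dijkstra from 0:
Distances: {0: 0, 1: 8, 2: 2, 3: 4, 4: 5}
Shortest distance to 2 = 2, path = [0, 2]


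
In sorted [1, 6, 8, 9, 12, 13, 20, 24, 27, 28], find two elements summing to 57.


Two pointers: lo=0, hi=9
No pair sums to 57


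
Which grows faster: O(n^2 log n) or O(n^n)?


n^2 log n grows slower than n^n
O(n^2 log n) is asymptotically smaller; O(n^n) grows faster


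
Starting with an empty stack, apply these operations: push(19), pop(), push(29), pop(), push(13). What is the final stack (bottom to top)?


push(19) -> [19]
pop() returns 19 -> []
push(29) -> [29]
pop() returns 29 -> []
push(13) -> [13]
Final stack (bottom to top): [13]


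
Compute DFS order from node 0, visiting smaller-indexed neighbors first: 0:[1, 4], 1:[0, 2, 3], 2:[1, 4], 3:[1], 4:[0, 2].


DFS stack-based: start with [0]
Visit order: [0, 1, 2, 4, 3]


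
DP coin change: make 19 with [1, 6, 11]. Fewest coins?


dp[0]=0; dp[i]=1+min(dp[i-c] for c in coins)
...dp[14]=4, dp[15]=5, dp[16]=6, dp[17]=2, dp[18]=3, dp[19]=4
Minimum coins for 19 = 4


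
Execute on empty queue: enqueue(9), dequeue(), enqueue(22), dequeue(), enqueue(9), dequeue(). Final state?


enqueue(9) -> [9]
dequeue() returns 9 -> []
enqueue(22) -> [22]
dequeue() returns 22 -> []
enqueue(9) -> [9]
dequeue() returns 9 -> []
Final queue (front to back): []


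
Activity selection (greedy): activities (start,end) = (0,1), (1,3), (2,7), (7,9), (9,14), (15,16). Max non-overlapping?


Greedy: pick earliest-ending, then skip overlaps.
Selected (5 activities): [(0, 1), (1, 3), (7, 9), (9, 14), (15, 16)]


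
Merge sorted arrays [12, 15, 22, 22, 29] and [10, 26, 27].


Compare heads, take smaller each step.
Merged: [10, 12, 15, 22, 22, 26, 27, 29]


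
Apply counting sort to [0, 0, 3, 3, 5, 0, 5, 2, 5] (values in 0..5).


Count array: [3, 0, 1, 2, 0, 3]
Reconstruct: [0, 0, 0, 2, 3, 3, 5, 5, 5]


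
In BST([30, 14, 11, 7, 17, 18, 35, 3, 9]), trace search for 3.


BST root = 30
Search for 3: compare at each node
Path: [30, 14, 11, 7, 3]


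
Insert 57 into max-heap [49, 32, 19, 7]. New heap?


Append 57: [49, 32, 19, 7, 57]
Bubble up: swap idx 4(57) with idx 1(32); swap idx 1(57) with idx 0(49)
Result: [57, 49, 19, 7, 32]


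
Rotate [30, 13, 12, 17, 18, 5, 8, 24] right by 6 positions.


Right rotate by 6: [12, 17, 18, 5, 8, 24, 30, 13]


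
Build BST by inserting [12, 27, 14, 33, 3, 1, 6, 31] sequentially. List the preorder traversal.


Root = 12; build tree by BST insertion.
Preorder traversal: [12, 3, 1, 6, 27, 14, 33, 31]


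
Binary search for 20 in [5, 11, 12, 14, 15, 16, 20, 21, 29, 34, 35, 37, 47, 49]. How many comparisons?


Search for 20:
[0,13] mid=6 arr[6]=20
Total: 1 comparisons


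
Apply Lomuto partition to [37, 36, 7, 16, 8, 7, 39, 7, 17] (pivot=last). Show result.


Elements <= 17 go left of pivot.
Result: [7, 16, 8, 7, 7, 17, 39, 37, 36], pivot at index 5


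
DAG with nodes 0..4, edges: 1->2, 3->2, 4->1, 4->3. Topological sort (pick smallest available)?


Kahn's algorithm, process smallest node first
Order: [0, 4, 1, 3, 2]


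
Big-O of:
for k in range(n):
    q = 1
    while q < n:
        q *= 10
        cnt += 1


Per nesting level: O(n) * O(log n) = O(n log n)
Complexity: O(n log n)


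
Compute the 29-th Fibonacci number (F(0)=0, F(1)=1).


F(n)=F(n-1)+F(n-2)
...F(27)=196418, F(28)=317811, F(29)=514229


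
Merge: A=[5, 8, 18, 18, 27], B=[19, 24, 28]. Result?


Compare heads, take smaller each step.
Merged: [5, 8, 18, 18, 19, 24, 27, 28]


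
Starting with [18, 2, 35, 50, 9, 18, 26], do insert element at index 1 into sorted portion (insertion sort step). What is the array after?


After one pass: [2, 18, 35, 50, 9, 18, 26]


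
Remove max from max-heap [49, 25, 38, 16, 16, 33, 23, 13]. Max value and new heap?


Max = 49
Replace root with last, heapify down
Resulting heap: [38, 25, 33, 16, 16, 13, 23]


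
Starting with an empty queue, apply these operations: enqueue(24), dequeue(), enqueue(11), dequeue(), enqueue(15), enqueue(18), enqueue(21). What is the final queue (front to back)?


enqueue(24) -> [24]
dequeue() returns 24 -> []
enqueue(11) -> [11]
dequeue() returns 11 -> []
enqueue(15) -> [15]
enqueue(18) -> [15, 18]
enqueue(21) -> [15, 18, 21]
Final queue (front to back): [15, 18, 21]


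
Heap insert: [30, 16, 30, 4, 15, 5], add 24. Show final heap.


Append 24: [30, 16, 30, 4, 15, 5, 24]
Bubble up: no swaps needed
Result: [30, 16, 30, 4, 15, 5, 24]


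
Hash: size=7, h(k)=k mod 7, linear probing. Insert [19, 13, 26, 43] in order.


Insertions: 19->slot 5; 13->slot 6; 26->slot 0; 43->slot 1
Table: [26, 43, None, None, None, 19, 13]


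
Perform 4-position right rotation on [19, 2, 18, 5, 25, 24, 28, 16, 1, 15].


Right rotate by 4: [28, 16, 1, 15, 19, 2, 18, 5, 25, 24]


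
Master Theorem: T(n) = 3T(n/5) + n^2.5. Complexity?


a=3, b=5, c=2.5. log_5(3)=0.683 < c=2.5. Case 3: O(n^c) = O(n^2.500)
Complexity: O(n^2.500)


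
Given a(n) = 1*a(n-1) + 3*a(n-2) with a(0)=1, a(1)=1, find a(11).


Build bottom-up:
...a(9)=1159, a(10)=2683, a(11)=1*2683+3*1159=6160


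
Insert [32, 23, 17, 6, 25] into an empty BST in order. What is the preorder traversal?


Root = 32; build tree by BST insertion.
Preorder traversal: [32, 23, 17, 6, 25]


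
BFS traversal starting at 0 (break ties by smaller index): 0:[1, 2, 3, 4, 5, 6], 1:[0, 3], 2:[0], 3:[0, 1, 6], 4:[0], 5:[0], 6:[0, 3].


BFS queue: start with [0]
Visit order: [0, 1, 2, 3, 4, 5, 6]


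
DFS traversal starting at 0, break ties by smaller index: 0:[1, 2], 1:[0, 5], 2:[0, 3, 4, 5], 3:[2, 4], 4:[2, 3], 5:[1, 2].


DFS stack-based: start with [0]
Visit order: [0, 1, 5, 2, 3, 4]


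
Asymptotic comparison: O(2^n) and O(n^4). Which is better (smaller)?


quartic grows slower than exponential
O(n^4) is asymptotically smaller; O(2^n) grows faster


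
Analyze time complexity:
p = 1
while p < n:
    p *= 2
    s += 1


Per nesting level: O(log n) = O(log n)
Complexity: O(log n)


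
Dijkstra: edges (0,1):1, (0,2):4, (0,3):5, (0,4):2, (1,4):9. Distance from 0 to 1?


Dijkstra from 0:
Distances: {0: 0, 1: 1, 2: 4, 3: 5, 4: 2}
Shortest distance to 1 = 1, path = [0, 1]


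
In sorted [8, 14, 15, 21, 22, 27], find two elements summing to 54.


Two pointers: lo=0, hi=5
No pair sums to 54


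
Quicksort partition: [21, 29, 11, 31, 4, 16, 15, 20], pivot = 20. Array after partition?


Elements <= 20 go left of pivot.
Result: [11, 4, 16, 15, 20, 21, 31, 29], pivot at index 4


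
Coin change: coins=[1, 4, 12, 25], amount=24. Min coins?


dp[0]=0; dp[i]=1+min(dp[i-c] for c in coins)
...dp[19]=5, dp[20]=3, dp[21]=4, dp[22]=5, dp[23]=6, dp[24]=2
Minimum coins for 24 = 2


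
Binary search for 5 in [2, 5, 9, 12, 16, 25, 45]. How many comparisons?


Search for 5:
[0,6] mid=3 arr[3]=12
[0,2] mid=1 arr[1]=5
Total: 2 comparisons


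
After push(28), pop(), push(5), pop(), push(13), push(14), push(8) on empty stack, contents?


push(28) -> [28]
pop() returns 28 -> []
push(5) -> [5]
pop() returns 5 -> []
push(13) -> [13]
push(14) -> [13, 14]
push(8) -> [13, 14, 8]
Final stack (bottom to top): [13, 14, 8]


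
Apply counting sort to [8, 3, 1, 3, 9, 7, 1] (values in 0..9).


Count array: [0, 2, 0, 2, 0, 0, 0, 1, 1, 1]
Reconstruct: [1, 1, 3, 3, 7, 8, 9]


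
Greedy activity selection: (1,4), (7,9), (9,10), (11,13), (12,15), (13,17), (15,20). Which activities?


Greedy: pick earliest-ending, then skip overlaps.
Selected (5 activities): [(1, 4), (7, 9), (9, 10), (11, 13), (13, 17)]


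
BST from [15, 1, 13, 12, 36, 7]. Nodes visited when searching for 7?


BST root = 15
Search for 7: compare at each node
Path: [15, 1, 13, 12, 7]


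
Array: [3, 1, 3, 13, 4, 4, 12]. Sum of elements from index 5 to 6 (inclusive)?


Prefix sums: [0, 3, 4, 7, 20, 24, 28, 40]
Sum[5..6] = prefix[7] - prefix[5] = 40 - 24 = 16


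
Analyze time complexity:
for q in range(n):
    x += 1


Per nesting level: O(n) = O(n)
Complexity: O(n)


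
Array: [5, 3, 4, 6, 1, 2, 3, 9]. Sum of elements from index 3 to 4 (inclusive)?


Prefix sums: [0, 5, 8, 12, 18, 19, 21, 24, 33]
Sum[3..4] = prefix[5] - prefix[3] = 19 - 12 = 7


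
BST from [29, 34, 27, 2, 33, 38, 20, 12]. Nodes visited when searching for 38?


BST root = 29
Search for 38: compare at each node
Path: [29, 34, 38]


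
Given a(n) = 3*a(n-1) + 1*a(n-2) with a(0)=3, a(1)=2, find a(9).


Build bottom-up:
...a(7)=3458, a(8)=11421, a(9)=3*11421+1*3458=37721


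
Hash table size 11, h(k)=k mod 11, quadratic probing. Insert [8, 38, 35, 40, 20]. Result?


Insertions: 8->slot 8; 38->slot 5; 35->slot 2; 40->slot 7; 20->slot 9
Table: [None, None, 35, None, None, 38, None, 40, 8, 20, None]


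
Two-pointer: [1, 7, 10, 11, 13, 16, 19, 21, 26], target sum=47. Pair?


Two pointers: lo=0, hi=8
Found pair: (21, 26) summing to 47


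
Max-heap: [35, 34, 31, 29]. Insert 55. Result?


Append 55: [35, 34, 31, 29, 55]
Bubble up: swap idx 4(55) with idx 1(34); swap idx 1(55) with idx 0(35)
Result: [55, 35, 31, 29, 34]


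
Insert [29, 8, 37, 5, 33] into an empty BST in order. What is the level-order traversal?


Root = 29; build tree by BST insertion.
Level-Order traversal: [29, 8, 37, 5, 33]


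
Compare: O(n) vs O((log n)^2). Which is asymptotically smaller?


polylogarithmic grows slower than linear
O((log n)^2) is asymptotically smaller; O(n) grows faster


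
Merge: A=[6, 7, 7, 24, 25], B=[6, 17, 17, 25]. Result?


Compare heads, take smaller each step.
Merged: [6, 6, 7, 7, 17, 17, 24, 25, 25]


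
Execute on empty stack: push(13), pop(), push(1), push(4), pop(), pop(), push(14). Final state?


push(13) -> [13]
pop() returns 13 -> []
push(1) -> [1]
push(4) -> [1, 4]
pop() returns 4 -> [1]
pop() returns 1 -> []
push(14) -> [14]
Final stack (bottom to top): [14]


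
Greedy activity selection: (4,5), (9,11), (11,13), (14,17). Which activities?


Greedy: pick earliest-ending, then skip overlaps.
Selected (4 activities): [(4, 5), (9, 11), (11, 13), (14, 17)]


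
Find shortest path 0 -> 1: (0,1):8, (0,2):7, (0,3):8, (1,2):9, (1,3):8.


Dijkstra from 0:
Distances: {0: 0, 1: 8, 2: 7, 3: 8}
Shortest distance to 1 = 8, path = [0, 1]


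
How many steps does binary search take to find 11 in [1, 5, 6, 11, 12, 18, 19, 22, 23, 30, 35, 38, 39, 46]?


Search for 11:
[0,13] mid=6 arr[6]=19
[0,5] mid=2 arr[2]=6
[3,5] mid=4 arr[4]=12
[3,3] mid=3 arr[3]=11
Total: 4 comparisons


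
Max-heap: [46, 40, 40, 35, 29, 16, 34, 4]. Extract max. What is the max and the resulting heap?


Max = 46
Replace root with last, heapify down
Resulting heap: [40, 35, 40, 4, 29, 16, 34]


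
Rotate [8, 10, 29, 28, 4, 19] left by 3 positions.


Left rotate by 3: [28, 4, 19, 8, 10, 29]


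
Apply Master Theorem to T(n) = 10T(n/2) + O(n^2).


a=10, b=2, c=2. log_2(10)=3.322 > c=2. Case 1: O(n^log_b(a)) = O(n^3.322)
Complexity: O(n^3.322)


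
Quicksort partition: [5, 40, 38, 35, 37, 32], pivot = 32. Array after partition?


Elements <= 32 go left of pivot.
Result: [5, 32, 38, 35, 37, 40], pivot at index 1
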